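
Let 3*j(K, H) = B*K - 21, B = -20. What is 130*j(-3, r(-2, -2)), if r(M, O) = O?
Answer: 1690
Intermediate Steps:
j(K, H) = -7 - 20*K/3 (j(K, H) = (-20*K - 21)/3 = (-21 - 20*K)/3 = -7 - 20*K/3)
130*j(-3, r(-2, -2)) = 130*(-7 - 20/3*(-3)) = 130*(-7 + 20) = 130*13 = 1690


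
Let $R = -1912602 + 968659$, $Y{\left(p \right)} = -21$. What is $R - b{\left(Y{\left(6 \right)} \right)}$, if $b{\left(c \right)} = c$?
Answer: $-943922$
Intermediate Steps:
$R = -943943$
$R - b{\left(Y{\left(6 \right)} \right)} = -943943 - -21 = -943943 + 21 = -943922$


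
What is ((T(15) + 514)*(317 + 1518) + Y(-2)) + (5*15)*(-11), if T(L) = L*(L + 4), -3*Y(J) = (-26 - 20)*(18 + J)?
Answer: 4396756/3 ≈ 1.4656e+6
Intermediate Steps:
Y(J) = 276 + 46*J/3 (Y(J) = -(-26 - 20)*(18 + J)/3 = -(-46)*(18 + J)/3 = -(-828 - 46*J)/3 = 276 + 46*J/3)
T(L) = L*(4 + L)
((T(15) + 514)*(317 + 1518) + Y(-2)) + (5*15)*(-11) = ((15*(4 + 15) + 514)*(317 + 1518) + (276 + (46/3)*(-2))) + (5*15)*(-11) = ((15*19 + 514)*1835 + (276 - 92/3)) + 75*(-11) = ((285 + 514)*1835 + 736/3) - 825 = (799*1835 + 736/3) - 825 = (1466165 + 736/3) - 825 = 4399231/3 - 825 = 4396756/3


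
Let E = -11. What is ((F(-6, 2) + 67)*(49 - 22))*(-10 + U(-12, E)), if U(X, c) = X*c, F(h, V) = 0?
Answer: 220698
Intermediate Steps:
((F(-6, 2) + 67)*(49 - 22))*(-10 + U(-12, E)) = ((0 + 67)*(49 - 22))*(-10 - 12*(-11)) = (67*27)*(-10 + 132) = 1809*122 = 220698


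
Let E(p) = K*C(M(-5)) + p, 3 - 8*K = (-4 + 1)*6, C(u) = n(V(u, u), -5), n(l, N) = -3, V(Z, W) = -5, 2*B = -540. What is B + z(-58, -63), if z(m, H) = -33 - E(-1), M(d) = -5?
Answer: -2353/8 ≈ -294.13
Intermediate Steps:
B = -270 (B = (½)*(-540) = -270)
C(u) = -3
K = 21/8 (K = 3/8 - (-4 + 1)*6/8 = 3/8 - (-3)*6/8 = 3/8 - ⅛*(-18) = 3/8 + 9/4 = 21/8 ≈ 2.6250)
E(p) = -63/8 + p (E(p) = (21/8)*(-3) + p = -63/8 + p)
z(m, H) = -193/8 (z(m, H) = -33 - (-63/8 - 1) = -33 - 1*(-71/8) = -33 + 71/8 = -193/8)
B + z(-58, -63) = -270 - 193/8 = -2353/8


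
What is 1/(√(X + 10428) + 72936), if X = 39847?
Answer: 72936/5319609821 - 5*√2011/5319609821 ≈ 1.3669e-5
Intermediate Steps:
1/(√(X + 10428) + 72936) = 1/(√(39847 + 10428) + 72936) = 1/(√50275 + 72936) = 1/(5*√2011 + 72936) = 1/(72936 + 5*√2011)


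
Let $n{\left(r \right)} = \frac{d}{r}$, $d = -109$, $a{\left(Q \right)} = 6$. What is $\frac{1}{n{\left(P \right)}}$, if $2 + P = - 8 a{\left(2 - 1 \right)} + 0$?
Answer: $\frac{50}{109} \approx 0.45872$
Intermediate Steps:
$P = -50$ ($P = -2 + \left(\left(-8\right) 6 + 0\right) = -2 + \left(-48 + 0\right) = -2 - 48 = -50$)
$n{\left(r \right)} = - \frac{109}{r}$
$\frac{1}{n{\left(P \right)}} = \frac{1}{\left(-109\right) \frac{1}{-50}} = \frac{1}{\left(-109\right) \left(- \frac{1}{50}\right)} = \frac{1}{\frac{109}{50}} = \frac{50}{109}$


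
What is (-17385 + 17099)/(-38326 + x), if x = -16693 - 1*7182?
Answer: 286/62201 ≈ 0.0045980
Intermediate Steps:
x = -23875 (x = -16693 - 7182 = -23875)
(-17385 + 17099)/(-38326 + x) = (-17385 + 17099)/(-38326 - 23875) = -286/(-62201) = -286*(-1/62201) = 286/62201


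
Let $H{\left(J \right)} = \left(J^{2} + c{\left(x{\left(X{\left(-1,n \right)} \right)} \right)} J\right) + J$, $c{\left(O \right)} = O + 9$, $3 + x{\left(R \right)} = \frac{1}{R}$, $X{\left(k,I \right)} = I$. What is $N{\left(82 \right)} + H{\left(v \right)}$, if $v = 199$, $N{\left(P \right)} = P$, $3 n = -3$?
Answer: $40877$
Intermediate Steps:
$n = -1$ ($n = \frac{1}{3} \left(-3\right) = -1$)
$x{\left(R \right)} = -3 + \frac{1}{R}$
$c{\left(O \right)} = 9 + O$
$H{\left(J \right)} = J^{2} + 6 J$ ($H{\left(J \right)} = \left(J^{2} + \left(9 - \left(3 - \frac{1}{-1}\right)\right) J\right) + J = \left(J^{2} + \left(9 - 4\right) J\right) + J = \left(J^{2} + 5 J\right) + J = J^{2} + 6 J$)
$N{\left(82 \right)} + H{\left(v \right)} = 82 + 199 \left(6 + 199\right) = 82 + 199 \cdot 205 = 82 + 40795 = 40877$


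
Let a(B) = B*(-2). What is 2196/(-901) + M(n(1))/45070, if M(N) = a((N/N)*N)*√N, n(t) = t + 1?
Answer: -2196/901 - 2*√2/22535 ≈ -2.4374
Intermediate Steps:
n(t) = 1 + t
a(B) = -2*B
M(N) = -2*N^(3/2) (M(N) = (-2*N/N*N)*√N = (-2*N)*√N = -2*N^(3/2))
2196/(-901) + M(n(1))/45070 = 2196/(-901) - 2*(1 + 1)^(3/2)/45070 = 2196*(-1/901) - 4*√2*(1/45070) = -2196/901 - 4*√2*(1/45070) = -2196/901 - 2*√2/22535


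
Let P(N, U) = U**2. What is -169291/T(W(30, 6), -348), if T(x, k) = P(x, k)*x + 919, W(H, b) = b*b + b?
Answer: -3937/118309 ≈ -0.033277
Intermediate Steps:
W(H, b) = b + b**2 (W(H, b) = b**2 + b = b + b**2)
T(x, k) = 919 + x*k**2 (T(x, k) = k**2*x + 919 = x*k**2 + 919 = 919 + x*k**2)
-169291/T(W(30, 6), -348) = -169291/(919 + (6*(1 + 6))*(-348)**2) = -169291/(919 + (6*7)*121104) = -169291/(919 + 42*121104) = -169291/(919 + 5086368) = -169291/5087287 = -169291*1/5087287 = -3937/118309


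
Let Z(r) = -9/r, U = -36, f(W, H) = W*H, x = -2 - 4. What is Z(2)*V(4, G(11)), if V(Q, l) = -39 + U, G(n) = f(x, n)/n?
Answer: 675/2 ≈ 337.50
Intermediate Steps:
x = -6
f(W, H) = H*W
G(n) = -6 (G(n) = (n*(-6))/n = (-6*n)/n = -6)
V(Q, l) = -75 (V(Q, l) = -39 - 36 = -75)
Z(2)*V(4, G(11)) = -9/2*(-75) = 675/2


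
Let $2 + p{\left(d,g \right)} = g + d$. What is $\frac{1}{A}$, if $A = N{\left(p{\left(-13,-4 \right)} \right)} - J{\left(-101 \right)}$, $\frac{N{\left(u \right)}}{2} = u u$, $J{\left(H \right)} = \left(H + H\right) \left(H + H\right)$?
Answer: $- \frac{1}{40082} \approx -2.4949 \cdot 10^{-5}$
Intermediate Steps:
$J{\left(H \right)} = 4 H^{2}$ ($J{\left(H \right)} = 2 H 2 H = 4 H^{2}$)
$p{\left(d,g \right)} = -2 + d + g$ ($p{\left(d,g \right)} = -2 + \left(g + d\right) = -2 + \left(d + g\right) = -2 + d + g$)
$N{\left(u \right)} = 2 u^{2}$ ($N{\left(u \right)} = 2 u u = 2 u^{2}$)
$A = -40082$ ($A = 2 \left(-2 - 13 - 4\right)^{2} - 4 \left(-101\right)^{2} = 2 \left(-19\right)^{2} - 4 \cdot 10201 = 2 \cdot 361 - 40804 = 722 - 40804 = -40082$)
$\frac{1}{A} = \frac{1}{-40082} = - \frac{1}{40082}$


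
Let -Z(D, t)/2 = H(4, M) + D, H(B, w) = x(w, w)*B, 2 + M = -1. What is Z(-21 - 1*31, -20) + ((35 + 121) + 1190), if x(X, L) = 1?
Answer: 1442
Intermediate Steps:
M = -3 (M = -2 - 1 = -3)
H(B, w) = B (H(B, w) = 1*B = B)
Z(D, t) = -8 - 2*D (Z(D, t) = -2*(4 + D) = -8 - 2*D)
Z(-21 - 1*31, -20) + ((35 + 121) + 1190) = (-8 - 2*(-21 - 1*31)) + ((35 + 121) + 1190) = (-8 - 2*(-21 - 31)) + (156 + 1190) = (-8 - 2*(-52)) + 1346 = (-8 + 104) + 1346 = 96 + 1346 = 1442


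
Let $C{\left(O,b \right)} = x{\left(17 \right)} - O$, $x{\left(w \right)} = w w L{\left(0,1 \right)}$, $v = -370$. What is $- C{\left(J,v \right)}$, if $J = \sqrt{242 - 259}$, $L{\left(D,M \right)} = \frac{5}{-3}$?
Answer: $\frac{1445}{3} + i \sqrt{17} \approx 481.67 + 4.1231 i$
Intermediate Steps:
$L{\left(D,M \right)} = - \frac{5}{3}$ ($L{\left(D,M \right)} = 5 \left(- \frac{1}{3}\right) = - \frac{5}{3}$)
$x{\left(w \right)} = - \frac{5 w^{2}}{3}$ ($x{\left(w \right)} = w w \left(- \frac{5}{3}\right) = w^{2} \left(- \frac{5}{3}\right) = - \frac{5 w^{2}}{3}$)
$J = i \sqrt{17}$ ($J = \sqrt{-17} = i \sqrt{17} \approx 4.1231 i$)
$C{\left(O,b \right)} = - \frac{1445}{3} - O$ ($C{\left(O,b \right)} = - \frac{5 \cdot 17^{2}}{3} - O = \left(- \frac{5}{3}\right) 289 - O = - \frac{1445}{3} - O$)
$- C{\left(J,v \right)} = - (- \frac{1445}{3} - i \sqrt{17}) = \frac{1445}{3} + i \sqrt{17}$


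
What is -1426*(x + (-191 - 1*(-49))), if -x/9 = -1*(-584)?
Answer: 7697548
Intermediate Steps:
x = -5256 (x = -(-9)*(-584) = -9*584 = -5256)
-1426*(x + (-191 - 1*(-49))) = -1426*(-5256 + (-191 - 1*(-49))) = -1426*(-5256 + (-191 + 49)) = -1426*(-5256 - 142) = -1426*(-5398) = 7697548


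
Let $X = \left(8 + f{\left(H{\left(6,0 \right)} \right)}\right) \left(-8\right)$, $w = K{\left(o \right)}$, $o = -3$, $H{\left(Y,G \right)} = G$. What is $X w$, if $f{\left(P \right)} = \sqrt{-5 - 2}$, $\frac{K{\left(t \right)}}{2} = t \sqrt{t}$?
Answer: $- 48 \sqrt{21} + 384 i \sqrt{3} \approx -219.96 + 665.11 i$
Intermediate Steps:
$K{\left(t \right)} = 2 t^{\frac{3}{2}}$ ($K{\left(t \right)} = 2 t \sqrt{t} = 2 t^{\frac{3}{2}}$)
$w = - 6 i \sqrt{3}$ ($w = 2 \left(-3\right)^{\frac{3}{2}} = 2 \left(- 3 i \sqrt{3}\right) = - 6 i \sqrt{3} \approx - 10.392 i$)
$f{\left(P \right)} = i \sqrt{7}$ ($f{\left(P \right)} = \sqrt{-7} = i \sqrt{7}$)
$X = -64 - 8 i \sqrt{7}$ ($X = \left(8 + i \sqrt{7}\right) \left(-8\right) = -64 - 8 i \sqrt{7} \approx -64.0 - 21.166 i$)
$X w = \left(-64 - 8 i \sqrt{7}\right) \left(- 6 i \sqrt{3}\right) = - 6 i \sqrt{3} \left(-64 - 8 i \sqrt{7}\right)$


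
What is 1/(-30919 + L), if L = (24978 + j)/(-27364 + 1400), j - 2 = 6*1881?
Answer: -12982/401408591 ≈ -3.2341e-5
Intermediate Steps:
j = 11288 (j = 2 + 6*1881 = 2 + 11286 = 11288)
L = -18133/12982 (L = (24978 + 11288)/(-27364 + 1400) = 36266/(-25964) = 36266*(-1/25964) = -18133/12982 ≈ -1.3968)
1/(-30919 + L) = 1/(-30919 - 18133/12982) = 1/(-401408591/12982) = -12982/401408591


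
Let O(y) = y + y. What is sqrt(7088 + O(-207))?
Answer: sqrt(6674) ≈ 81.695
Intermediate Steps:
O(y) = 2*y
sqrt(7088 + O(-207)) = sqrt(7088 + 2*(-207)) = sqrt(7088 - 414) = sqrt(6674)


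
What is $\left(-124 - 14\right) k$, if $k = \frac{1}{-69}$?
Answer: $2$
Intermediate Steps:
$k = - \frac{1}{69} \approx -0.014493$
$\left(-124 - 14\right) k = \left(-124 - 14\right) \left(- \frac{1}{69}\right) = \left(-138\right) \left(- \frac{1}{69}\right) = 2$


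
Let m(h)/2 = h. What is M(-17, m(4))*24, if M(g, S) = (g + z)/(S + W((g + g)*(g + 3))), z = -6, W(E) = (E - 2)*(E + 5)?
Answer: -276/114001 ≈ -0.0024210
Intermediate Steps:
m(h) = 2*h
W(E) = (-2 + E)*(5 + E)
M(g, S) = (-6 + g)/(-10 + S + 4*g**2*(3 + g)**2 + 6*g*(3 + g)) (M(g, S) = (g - 6)/(S + (-10 + ((g + g)*(g + 3))**2 + 3*((g + g)*(g + 3)))) = (-6 + g)/(S + (-10 + ((2*g)*(3 + g))**2 + 3*((2*g)*(3 + g)))) = (-6 + g)/(S + (-10 + (2*g*(3 + g))**2 + 3*(2*g*(3 + g)))) = (-6 + g)/(S + (-10 + 4*g**2*(3 + g)**2 + 6*g*(3 + g))) = (-6 + g)/(-10 + S + 4*g**2*(3 + g)**2 + 6*g*(3 + g)))
M(-17, m(4))*24 = ((-6 - 17)/(-10 + 2*4 + 4*(-17)**2*(3 - 17)**2 + 6*(-17)*(3 - 17)))*24 = (-23/(-10 + 8 + 4*289*(-14)**2 + 6*(-17)*(-14)))*24 = (-23/(-10 + 8 + 4*289*196 + 1428))*24 = (-23/(-10 + 8 + 226576 + 1428))*24 = (-23/228002)*24 = ((1/228002)*(-23))*24 = -23/228002*24 = -276/114001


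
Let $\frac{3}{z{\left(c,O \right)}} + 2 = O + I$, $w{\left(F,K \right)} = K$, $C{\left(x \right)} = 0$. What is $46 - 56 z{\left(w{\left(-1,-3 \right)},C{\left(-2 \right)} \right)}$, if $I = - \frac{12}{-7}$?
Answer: $634$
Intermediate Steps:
$I = \frac{12}{7}$ ($I = \left(-12\right) \left(- \frac{1}{7}\right) = \frac{12}{7} \approx 1.7143$)
$z{\left(c,O \right)} = \frac{3}{- \frac{2}{7} + O}$ ($z{\left(c,O \right)} = \frac{3}{-2 + \left(O + \frac{12}{7}\right)} = \frac{3}{-2 + \left(\frac{12}{7} + O\right)} = \frac{3}{- \frac{2}{7} + O}$)
$46 - 56 z{\left(w{\left(-1,-3 \right)},C{\left(-2 \right)} \right)} = 46 - 56 \frac{21}{-2 + 7 \cdot 0} = 46 - 56 \frac{21}{-2 + 0} = 46 - 56 \frac{21}{-2} = 46 - 56 \cdot 21 \left(- \frac{1}{2}\right) = 46 - -588 = 46 + 588 = 634$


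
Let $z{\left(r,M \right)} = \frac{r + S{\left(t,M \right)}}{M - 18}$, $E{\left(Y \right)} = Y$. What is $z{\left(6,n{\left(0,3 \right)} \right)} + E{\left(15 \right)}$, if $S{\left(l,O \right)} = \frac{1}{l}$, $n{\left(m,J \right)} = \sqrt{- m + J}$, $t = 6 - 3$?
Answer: $\frac{1567}{107} - \frac{19 \sqrt{3}}{963} \approx 14.611$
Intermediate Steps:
$t = 3$ ($t = 6 - 3 = 3$)
$n{\left(m,J \right)} = \sqrt{J - m}$
$z{\left(r,M \right)} = \frac{\frac{1}{3} + r}{-18 + M}$ ($z{\left(r,M \right)} = \frac{r + \frac{1}{3}}{M - 18} = \frac{r + \frac{1}{3}}{-18 + M} = \frac{\frac{1}{3} + r}{-18 + M}$)
$z{\left(6,n{\left(0,3 \right)} \right)} + E{\left(15 \right)} = \frac{\frac{1}{3} + 6}{-18 + \sqrt{3 - 0}} + 15 = \frac{1}{-18 + \sqrt{3 + 0}} \cdot \frac{19}{3} + 15 = \frac{1}{-18 + \sqrt{3}} \cdot \frac{19}{3} + 15 = \frac{19}{3 \left(-18 + \sqrt{3}\right)} + 15 = 15 + \frac{19}{3 \left(-18 + \sqrt{3}\right)}$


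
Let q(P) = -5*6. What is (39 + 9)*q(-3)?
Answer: -1440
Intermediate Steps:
q(P) = -30
(39 + 9)*q(-3) = (39 + 9)*(-30) = 48*(-30) = -1440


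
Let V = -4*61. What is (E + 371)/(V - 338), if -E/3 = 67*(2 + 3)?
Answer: 317/291 ≈ 1.0893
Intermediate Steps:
V = -244
E = -1005 (E = -201*(2 + 3) = -201*5 = -3*335 = -1005)
(E + 371)/(V - 338) = (-1005 + 371)/(-244 - 338) = -634/(-582) = -634*(-1/582) = 317/291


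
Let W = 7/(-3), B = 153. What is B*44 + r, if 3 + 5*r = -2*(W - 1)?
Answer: 100991/15 ≈ 6732.7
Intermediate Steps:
W = -7/3 (W = 7*(-⅓) = -7/3 ≈ -2.3333)
r = 11/15 (r = -⅗ + (-2*(-7/3 - 1))/5 = -⅗ + (-2*(-10/3))/5 = -⅗ + (⅕)*(20/3) = -⅗ + 4/3 = 11/15 ≈ 0.73333)
B*44 + r = 153*44 + 11/15 = 6732 + 11/15 = 100991/15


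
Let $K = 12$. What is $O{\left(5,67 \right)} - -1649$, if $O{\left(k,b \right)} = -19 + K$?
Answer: $1642$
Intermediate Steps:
$O{\left(k,b \right)} = -7$ ($O{\left(k,b \right)} = -19 + 12 = -7$)
$O{\left(5,67 \right)} - -1649 = -7 - -1649 = -7 + 1649 = 1642$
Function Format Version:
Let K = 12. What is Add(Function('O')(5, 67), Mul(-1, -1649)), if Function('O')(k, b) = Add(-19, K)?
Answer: 1642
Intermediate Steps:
Function('O')(k, b) = -7 (Function('O')(k, b) = Add(-19, 12) = -7)
Add(Function('O')(5, 67), Mul(-1, -1649)) = Add(-7, Mul(-1, -1649)) = Add(-7, 1649) = 1642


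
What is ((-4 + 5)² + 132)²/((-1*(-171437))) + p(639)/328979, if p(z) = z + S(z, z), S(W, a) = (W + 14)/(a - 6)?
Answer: 28218638491/268426138323 ≈ 0.10513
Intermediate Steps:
S(W, a) = (14 + W)/(-6 + a)
p(z) = z + (14 + z)/(-6 + z)
((-4 + 5)² + 132)²/((-1*(-171437))) + p(639)/328979 = ((-4 + 5)² + 132)²/((-1*(-171437))) + ((14 + 639 + 639*(-6 + 639))/(-6 + 639))/328979 = (1² + 132)²/171437 + ((14 + 639 + 639*633)/633)*(1/328979) = (1 + 132)²*(1/171437) + ((14 + 639 + 404487)/633)*(1/328979) = 133²*(1/171437) + ((1/633)*405140)*(1/328979) = 17689*(1/171437) + (405140/633)*(1/328979) = 133/1289 + 405140/208243707 = 28218638491/268426138323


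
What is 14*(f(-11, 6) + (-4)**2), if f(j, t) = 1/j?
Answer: 2450/11 ≈ 222.73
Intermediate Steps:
14*(f(-11, 6) + (-4)**2) = 14*(1/(-11) + (-4)**2) = 14*(-1/11 + 16) = 14*(175/11) = 2450/11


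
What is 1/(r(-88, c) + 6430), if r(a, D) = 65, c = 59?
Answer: 1/6495 ≈ 0.00015396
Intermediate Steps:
1/(r(-88, c) + 6430) = 1/(65 + 6430) = 1/6495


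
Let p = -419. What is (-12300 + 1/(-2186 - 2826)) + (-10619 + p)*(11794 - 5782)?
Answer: -332660253073/5012 ≈ -6.6373e+7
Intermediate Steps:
(-12300 + 1/(-2186 - 2826)) + (-10619 + p)*(11794 - 5782) = (-12300 + 1/(-2186 - 2826)) + (-10619 - 419)*(11794 - 5782) = (-12300 + 1/(-5012)) - 11038*6012 = (-12300 - 1/5012) - 66360456 = -61647601/5012 - 66360456 = -332660253073/5012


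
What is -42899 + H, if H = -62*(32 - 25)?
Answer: -43333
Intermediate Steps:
H = -434 (H = -62*7 = -434)
-42899 + H = -42899 - 434 = -43333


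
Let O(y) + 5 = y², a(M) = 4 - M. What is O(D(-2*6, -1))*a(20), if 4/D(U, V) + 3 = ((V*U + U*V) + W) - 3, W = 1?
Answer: 28624/361 ≈ 79.291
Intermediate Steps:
D(U, V) = 4/(-5 + 2*U*V) (D(U, V) = 4/(-3 + (((V*U + U*V) + 1) - 3)) = 4/(-3 + (((U*V + U*V) + 1) - 3)) = 4/(-3 + ((2*U*V + 1) - 3)) = 4/(-3 + ((1 + 2*U*V) - 3)) = 4/(-3 + (-2 + 2*U*V)) = 4/(-5 + 2*U*V))
O(y) = -5 + y²
O(D(-2*6, -1))*a(20) = (-5 + (4/(-5 + 2*(-2*6)*(-1)))²)*(4 - 1*20) = (-5 + (4/(-5 + 2*(-12)*(-1)))²)*(4 - 20) = (-5 + (4/(-5 + 24))²)*(-16) = (-5 + (4/19)²)*(-16) = (-5 + 16/361)*(-16) = -1789/361*(-16) = 28624/361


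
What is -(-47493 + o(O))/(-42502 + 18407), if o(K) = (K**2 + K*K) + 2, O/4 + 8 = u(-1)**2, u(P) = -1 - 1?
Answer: -46979/24095 ≈ -1.9497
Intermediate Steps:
u(P) = -2
O = -16 (O = -32 + 4*(-2)**2 = -32 + 4*4 = -32 + 16 = -16)
o(K) = 2 + 2*K**2 (o(K) = (K**2 + K**2) + 2 = 2*K**2 + 2 = 2 + 2*K**2)
-(-47493 + o(O))/(-42502 + 18407) = -(-47493 + (2 + 2*(-16)**2))/(-42502 + 18407) = -(-47493 + (2 + 2*256))/(-24095) = -(-47493 + (2 + 512))*(-1)/24095 = -(-47493 + 514)*(-1)/24095 = -(-46979)*(-1)/24095 = -1*46979/24095 = -46979/24095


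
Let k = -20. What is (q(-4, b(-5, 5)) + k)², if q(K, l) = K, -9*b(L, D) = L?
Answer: 576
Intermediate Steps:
b(L, D) = -L/9
(q(-4, b(-5, 5)) + k)² = (-4 - 20)² = (-24)² = 576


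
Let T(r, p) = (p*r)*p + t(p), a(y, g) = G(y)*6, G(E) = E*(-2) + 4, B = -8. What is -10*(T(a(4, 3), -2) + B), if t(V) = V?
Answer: 1060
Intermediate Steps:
G(E) = 4 - 2*E (G(E) = -2*E + 4 = 4 - 2*E)
a(y, g) = 24 - 12*y (a(y, g) = (4 - 2*y)*6 = 24 - 12*y)
T(r, p) = p + r*p² (T(r, p) = (p*r)*p + p = r*p² + p = p + r*p²)
-10*(T(a(4, 3), -2) + B) = -10*(-2*(1 - 2*(24 - 12*4)) - 8) = -10*(-2*(1 - 2*(24 - 48)) - 8) = -10*(-2*(1 - 2*(-24)) - 8) = -10*(-2*(1 + 48) - 8) = -10*(-2*49 - 8) = -10*(-98 - 8) = -10*(-106) = 1060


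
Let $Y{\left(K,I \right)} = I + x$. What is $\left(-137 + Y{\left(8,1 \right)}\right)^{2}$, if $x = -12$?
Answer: $21904$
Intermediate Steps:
$Y{\left(K,I \right)} = -12 + I$ ($Y{\left(K,I \right)} = I - 12 = -12 + I$)
$\left(-137 + Y{\left(8,1 \right)}\right)^{2} = \left(-137 + \left(-12 + 1\right)\right)^{2} = \left(-137 - 11\right)^{2} = \left(-148\right)^{2} = 21904$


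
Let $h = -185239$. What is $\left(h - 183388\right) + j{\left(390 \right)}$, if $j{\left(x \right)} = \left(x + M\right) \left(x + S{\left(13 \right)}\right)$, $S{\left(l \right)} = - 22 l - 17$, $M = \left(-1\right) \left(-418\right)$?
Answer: $-298331$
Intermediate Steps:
$M = 418$
$S{\left(l \right)} = -17 - 22 l$
$j{\left(x \right)} = \left(-303 + x\right) \left(418 + x\right)$ ($j{\left(x \right)} = \left(x + 418\right) \left(x - 303\right) = \left(418 + x\right) \left(x - 303\right) = \left(418 + x\right) \left(-303 + x\right) = \left(-303 + x\right) \left(418 + x\right)$)
$\left(h - 183388\right) + j{\left(390 \right)} = \left(-185239 - 183388\right) + \left(-126654 + 390^{2} + 115 \cdot 390\right) = \left(-185239 - 183388\right) + \left(-126654 + 152100 + 44850\right) = \left(-185239 - 183388\right) + 70296 = -368627 + 70296 = -298331$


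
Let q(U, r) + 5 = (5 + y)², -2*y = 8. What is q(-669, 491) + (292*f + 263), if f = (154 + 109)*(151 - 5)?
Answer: 11212475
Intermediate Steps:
y = -4 (y = -½*8 = -4)
f = 38398 (f = 263*146 = 38398)
q(U, r) = -4 (q(U, r) = -5 + (5 - 4)² = -5 + 1² = -5 + 1 = -4)
q(-669, 491) + (292*f + 263) = -4 + (292*38398 + 263) = -4 + (11212216 + 263) = -4 + 11212479 = 11212475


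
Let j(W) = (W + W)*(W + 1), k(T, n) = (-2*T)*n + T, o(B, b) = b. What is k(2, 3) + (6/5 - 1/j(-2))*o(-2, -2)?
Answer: -119/10 ≈ -11.900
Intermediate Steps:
k(T, n) = T - 2*T*n (k(T, n) = -2*T*n + T = T - 2*T*n)
j(W) = 2*W*(1 + W) (j(W) = (2*W)*(1 + W) = 2*W*(1 + W))
k(2, 3) + (6/5 - 1/j(-2))*o(-2, -2) = 2*(1 - 2*3) + (6/5 - 1/(2*(-2)*(1 - 2)))*(-2) = 2*(1 - 6) + (6*(1/5) - 1/(2*(-2)*(-1)))*(-2) = 2*(-5) + (6/5 - 1/4)*(-2) = -10 + (6/5 - 1*1/4)*(-2) = -10 + (6/5 - 1/4)*(-2) = -10 + (19/20)*(-2) = -10 - 19/10 = -119/10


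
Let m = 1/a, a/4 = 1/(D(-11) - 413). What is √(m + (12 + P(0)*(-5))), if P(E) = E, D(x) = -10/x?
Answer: 3*I*√4895/22 ≈ 9.5406*I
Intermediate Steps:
a = -44/4533 (a = 4/(-10/(-11) - 413) = 4/(-10*(-1/11) - 413) = 4/(10/11 - 413) = 4/(-4533/11) = 4*(-11/4533) = -44/4533 ≈ -0.0097066)
m = -4533/44 (m = 1/(-44/4533) = -4533/44 ≈ -103.02)
√(m + (12 + P(0)*(-5))) = √(-4533/44 + (12 + 0*(-5))) = √(-4533/44 + (12 + 0)) = √(-4533/44 + 12) = √(-4005/44) = 3*I*√4895/22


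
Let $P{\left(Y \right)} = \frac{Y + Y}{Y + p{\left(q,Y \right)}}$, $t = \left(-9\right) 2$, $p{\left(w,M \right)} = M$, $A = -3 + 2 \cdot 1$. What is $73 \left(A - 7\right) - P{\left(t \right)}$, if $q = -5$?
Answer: $-585$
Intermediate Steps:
$A = -1$ ($A = -3 + 2 = -1$)
$t = -18$
$P{\left(Y \right)} = 1$ ($P{\left(Y \right)} = \frac{Y + Y}{Y + Y} = \frac{2 Y}{2 Y} = 2 Y \frac{1}{2 Y} = 1$)
$73 \left(A - 7\right) - P{\left(t \right)} = 73 \left(-1 - 7\right) - 1 = 73 \left(-8\right) - 1 = -584 - 1 = -585$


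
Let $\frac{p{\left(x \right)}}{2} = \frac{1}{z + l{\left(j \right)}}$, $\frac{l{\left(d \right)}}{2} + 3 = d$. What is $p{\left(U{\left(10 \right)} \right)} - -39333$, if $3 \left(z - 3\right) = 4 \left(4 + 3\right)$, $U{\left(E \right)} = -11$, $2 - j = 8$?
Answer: $\frac{668655}{17} \approx 39333.0$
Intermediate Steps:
$j = -6$ ($j = 2 - 8 = -6$)
$l{\left(d \right)} = -6 + 2 d$
$z = \frac{37}{3}$ ($z = 3 + \frac{4 \left(4 + 3\right)}{3} = 3 + \frac{4 \cdot 7}{3} = 3 + \frac{1}{3} \cdot 28 = 3 + \frac{28}{3} = \frac{37}{3} \approx 12.333$)
$p{\left(x \right)} = - \frac{6}{17}$ ($p{\left(x \right)} = \frac{2}{\frac{37}{3} + \left(-6 + 2 \left(-6\right)\right)} = \frac{2}{\frac{37}{3} - 18} = \frac{2}{- \frac{17}{3}} = 2 \left(- \frac{3}{17}\right) = - \frac{6}{17}$)
$p{\left(U{\left(10 \right)} \right)} - -39333 = - \frac{6}{17} - -39333 = - \frac{6}{17} + 39333 = \frac{668655}{17}$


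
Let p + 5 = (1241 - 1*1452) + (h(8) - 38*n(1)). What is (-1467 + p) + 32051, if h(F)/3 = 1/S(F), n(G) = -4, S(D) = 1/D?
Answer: 30544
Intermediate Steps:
h(F) = 3*F (h(F) = 3/(1/F) = 3*F)
p = -40 (p = -5 + ((1241 - 1*1452) + (3*8 - 38*(-4))) = -5 + ((1241 - 1452) + (24 + 152)) = -5 + (-211 + 176) = -5 - 35 = -40)
(-1467 + p) + 32051 = (-1467 - 40) + 32051 = -1507 + 32051 = 30544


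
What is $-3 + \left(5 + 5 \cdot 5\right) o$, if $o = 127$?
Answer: $3807$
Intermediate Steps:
$-3 + \left(5 + 5 \cdot 5\right) o = -3 + \left(5 + 5 \cdot 5\right) 127 = -3 + \left(5 + 25\right) 127 = -3 + 30 \cdot 127 = -3 + 3810 = 3807$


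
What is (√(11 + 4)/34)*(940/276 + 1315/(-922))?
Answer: 125935*√15/2163012 ≈ 0.22549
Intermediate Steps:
(√(11 + 4)/34)*(940/276 + 1315/(-922)) = (√15*(1/34))*(940*(1/276) + 1315*(-1/922)) = (√15/34)*(235/69 - 1315/922) = (√15/34)*(125935/63618) = 125935*√15/2163012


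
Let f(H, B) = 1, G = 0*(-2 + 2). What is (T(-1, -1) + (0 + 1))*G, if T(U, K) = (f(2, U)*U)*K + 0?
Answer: 0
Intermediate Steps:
G = 0 (G = 0*0 = 0)
T(U, K) = K*U (T(U, K) = (1*U)*K + 0 = U*K + 0 = K*U + 0 = K*U)
(T(-1, -1) + (0 + 1))*G = (-1*(-1) + (0 + 1))*0 = (1 + 1)*0 = 2*0 = 0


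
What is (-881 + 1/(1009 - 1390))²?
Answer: 112668978244/145161 ≈ 7.7617e+5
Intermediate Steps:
(-881 + 1/(1009 - 1390))² = (-881 + 1/(-381))² = (-881 - 1/381)² = (-335662/381)² = 112668978244/145161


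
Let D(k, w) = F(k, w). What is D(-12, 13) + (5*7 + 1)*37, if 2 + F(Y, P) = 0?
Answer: 1330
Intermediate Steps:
F(Y, P) = -2 (F(Y, P) = -2 + 0 = -2)
D(k, w) = -2
D(-12, 13) + (5*7 + 1)*37 = -2 + (5*7 + 1)*37 = -2 + (35 + 1)*37 = -2 + 36*37 = -2 + 1332 = 1330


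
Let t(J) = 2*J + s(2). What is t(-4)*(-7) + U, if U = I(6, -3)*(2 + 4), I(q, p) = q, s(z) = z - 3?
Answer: 99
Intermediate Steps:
s(z) = -3 + z
t(J) = -1 + 2*J (t(J) = 2*J + (-3 + 2) = 2*J - 1 = -1 + 2*J)
U = 36 (U = 6*(2 + 4) = 6*6 = 36)
t(-4)*(-7) + U = (-1 + 2*(-4))*(-7) + 36 = (-1 - 8)*(-7) + 36 = -9*(-7) + 36 = 63 + 36 = 99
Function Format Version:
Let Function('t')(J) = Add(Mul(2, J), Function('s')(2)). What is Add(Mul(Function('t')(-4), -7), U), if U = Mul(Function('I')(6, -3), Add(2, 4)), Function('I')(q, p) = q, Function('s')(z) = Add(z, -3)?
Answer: 99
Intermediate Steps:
Function('s')(z) = Add(-3, z)
Function('t')(J) = Add(-1, Mul(2, J)) (Function('t')(J) = Add(Mul(2, J), Add(-3, 2)) = Add(Mul(2, J), -1) = Add(-1, Mul(2, J)))
U = 36 (U = Mul(6, Add(2, 4)) = Mul(6, 6) = 36)
Add(Mul(Function('t')(-4), -7), U) = Add(Mul(Add(-1, Mul(2, -4)), -7), 36) = Add(Mul(Add(-1, -8), -7), 36) = Add(Mul(-9, -7), 36) = Add(63, 36) = 99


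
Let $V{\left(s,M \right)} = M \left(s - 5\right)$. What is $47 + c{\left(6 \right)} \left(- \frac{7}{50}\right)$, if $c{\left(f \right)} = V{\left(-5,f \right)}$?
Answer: $\frac{277}{5} \approx 55.4$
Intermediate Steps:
$V{\left(s,M \right)} = M \left(-5 + s\right)$
$c{\left(f \right)} = - 10 f$ ($c{\left(f \right)} = f \left(-5 - 5\right) = f \left(-10\right) = - 10 f$)
$47 + c{\left(6 \right)} \left(- \frac{7}{50}\right) = 47 + \left(-10\right) 6 \left(- \frac{7}{50}\right) = 47 - 60 \left(\left(-7\right) \frac{1}{50}\right) = 47 - - \frac{42}{5} = 47 + \frac{42}{5} = \frac{277}{5}$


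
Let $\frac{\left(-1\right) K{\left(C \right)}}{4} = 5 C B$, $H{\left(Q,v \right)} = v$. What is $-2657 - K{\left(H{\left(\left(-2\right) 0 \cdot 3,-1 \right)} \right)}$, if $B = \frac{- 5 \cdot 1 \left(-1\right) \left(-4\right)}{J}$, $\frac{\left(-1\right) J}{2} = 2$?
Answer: $-2757$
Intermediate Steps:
$J = -4$ ($J = \left(-2\right) 2 = -4$)
$B = 5$ ($B = \frac{- 5 \cdot 1 \left(-1\right) \left(-4\right)}{-4} = \left(-5\right) \left(-1\right) \left(-4\right) \left(- \frac{1}{4}\right) = 5 \left(-4\right) \left(- \frac{1}{4}\right) = \left(-20\right) \left(- \frac{1}{4}\right) = 5$)
$K{\left(C \right)} = - 100 C$ ($K{\left(C \right)} = - 4 \cdot 5 C 5 = - 4 \cdot 25 C = - 100 C$)
$-2657 - K{\left(H{\left(\left(-2\right) 0 \cdot 3,-1 \right)} \right)} = -2657 - \left(-100\right) \left(-1\right) = -2657 - 100 = -2757$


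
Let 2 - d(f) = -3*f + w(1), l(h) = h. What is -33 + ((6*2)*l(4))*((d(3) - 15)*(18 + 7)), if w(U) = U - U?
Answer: -4833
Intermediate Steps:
w(U) = 0
d(f) = 2 + 3*f (d(f) = 2 - (-3*f + 0) = 2 - (-3)*f = 2 + 3*f)
-33 + ((6*2)*l(4))*((d(3) - 15)*(18 + 7)) = -33 + ((6*2)*4)*(((2 + 3*3) - 15)*(18 + 7)) = -33 + (12*4)*(((2 + 9) - 15)*25) = -33 + 48*((11 - 15)*25) = -33 + 48*(-4*25) = -33 + 48*(-100) = -33 - 4800 = -4833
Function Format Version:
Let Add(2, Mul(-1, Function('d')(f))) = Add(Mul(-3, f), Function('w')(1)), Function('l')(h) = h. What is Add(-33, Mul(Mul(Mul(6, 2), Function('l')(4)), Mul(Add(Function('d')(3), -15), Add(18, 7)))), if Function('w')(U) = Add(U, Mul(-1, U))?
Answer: -4833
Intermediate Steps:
Function('w')(U) = 0
Function('d')(f) = Add(2, Mul(3, f)) (Function('d')(f) = Add(2, Mul(-1, Add(Mul(-3, f), 0))) = Add(2, Mul(-1, Mul(-3, f))) = Add(2, Mul(3, f)))
Add(-33, Mul(Mul(Mul(6, 2), Function('l')(4)), Mul(Add(Function('d')(3), -15), Add(18, 7)))) = Add(-33, Mul(Mul(Mul(6, 2), 4), Mul(Add(Add(2, Mul(3, 3)), -15), Add(18, 7)))) = Add(-33, Mul(Mul(12, 4), Mul(Add(Add(2, 9), -15), 25))) = Add(-33, Mul(48, Mul(Add(11, -15), 25))) = Add(-33, Mul(48, Mul(-4, 25))) = Add(-33, Mul(48, -100)) = Add(-33, -4800) = -4833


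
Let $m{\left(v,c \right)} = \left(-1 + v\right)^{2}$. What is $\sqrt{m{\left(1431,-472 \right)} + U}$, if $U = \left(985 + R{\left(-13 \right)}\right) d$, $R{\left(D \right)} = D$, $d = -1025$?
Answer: $70 \sqrt{214} \approx 1024.0$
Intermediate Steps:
$U = -996300$ ($U = \left(985 - 13\right) \left(-1025\right) = 972 \left(-1025\right) = -996300$)
$\sqrt{m{\left(1431,-472 \right)} + U} = \sqrt{\left(-1 + 1431\right)^{2} - 996300} = \sqrt{1430^{2} - 996300} = \sqrt{2044900 - 996300} = \sqrt{1048600} = 70 \sqrt{214}$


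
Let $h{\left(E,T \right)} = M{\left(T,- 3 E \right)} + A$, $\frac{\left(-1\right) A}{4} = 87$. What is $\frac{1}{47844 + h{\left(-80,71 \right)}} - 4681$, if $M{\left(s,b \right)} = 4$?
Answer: $- \frac{222347499}{47500} \approx -4681.0$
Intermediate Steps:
$A = -348$ ($A = \left(-4\right) 87 = -348$)
$h{\left(E,T \right)} = -344$ ($h{\left(E,T \right)} = 4 - 348 = -344$)
$\frac{1}{47844 + h{\left(-80,71 \right)}} - 4681 = \frac{1}{47844 - 344} - 4681 = \frac{1}{47500} - 4681 = - \frac{222347499}{47500}$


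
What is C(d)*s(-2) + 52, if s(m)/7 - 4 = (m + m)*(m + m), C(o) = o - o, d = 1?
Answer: 52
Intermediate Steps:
C(o) = 0
s(m) = 28 + 28*m**2 (s(m) = 28 + 7*((m + m)*(m + m)) = 28 + 7*((2*m)*(2*m)) = 28 + 7*(4*m**2) = 28 + 28*m**2)
C(d)*s(-2) + 52 = 0*(28 + 28*(-2)**2) + 52 = 0*(28 + 28*4) + 52 = 0*(28 + 112) + 52 = 0*140 + 52 = 0 + 52 = 52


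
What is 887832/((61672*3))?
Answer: 36993/7709 ≈ 4.7987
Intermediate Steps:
887832/((61672*3)) = 887832/185016 = 887832*(1/185016) = 36993/7709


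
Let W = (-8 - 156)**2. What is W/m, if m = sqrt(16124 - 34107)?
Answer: -26896*I*sqrt(367)/2569 ≈ -200.57*I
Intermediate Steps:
W = 26896 (W = (-164)**2 = 26896)
m = 7*I*sqrt(367) (m = sqrt(-17983) = 7*I*sqrt(367) ≈ 134.1*I)
W/m = 26896/((7*I*sqrt(367))) = 26896*(-I*sqrt(367)/2569) = -26896*I*sqrt(367)/2569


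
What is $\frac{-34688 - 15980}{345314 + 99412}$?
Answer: $- \frac{25334}{222363} \approx -0.11393$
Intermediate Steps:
$\frac{-34688 - 15980}{345314 + 99412} = \frac{-34688 - 15980}{444726} = \left(-50668\right) \frac{1}{444726} = - \frac{25334}{222363}$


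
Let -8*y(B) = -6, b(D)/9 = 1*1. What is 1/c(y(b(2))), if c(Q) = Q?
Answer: 4/3 ≈ 1.3333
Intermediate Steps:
b(D) = 9 (b(D) = 9*(1*1) = 9*1 = 9)
y(B) = 3/4 (y(B) = -1/8*(-6) = 3/4)
1/c(y(b(2))) = 1/(3/4) = 4/3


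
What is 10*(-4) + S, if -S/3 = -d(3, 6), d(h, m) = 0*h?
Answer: -40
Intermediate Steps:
d(h, m) = 0
S = 0 (S = -(-3)*0 = -3*0 = 0)
10*(-4) + S = 10*(-4) + 0 = -40 + 0 = -40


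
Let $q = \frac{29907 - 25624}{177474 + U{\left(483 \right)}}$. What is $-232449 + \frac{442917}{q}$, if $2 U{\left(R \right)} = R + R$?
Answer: $\frac{77824601502}{4283} \approx 1.8171 \cdot 10^{7}$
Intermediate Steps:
$U{\left(R \right)} = R$ ($U{\left(R \right)} = \frac{R + R}{2} = \frac{2 R}{2} = R$)
$q = \frac{4283}{177957}$ ($q = \frac{29907 - 25624}{177474 + 483} = \frac{29907 - 25624}{177957} = \left(29907 - 25624\right) \frac{1}{177957} = 4283 \cdot \frac{1}{177957} = \frac{4283}{177957} \approx 0.024068$)
$-232449 + \frac{442917}{q} = -232449 + \frac{442917}{\frac{4283}{177957}} = -232449 + 442917 \cdot \frac{177957}{4283} = -232449 + \frac{78820180569}{4283} = \frac{77824601502}{4283}$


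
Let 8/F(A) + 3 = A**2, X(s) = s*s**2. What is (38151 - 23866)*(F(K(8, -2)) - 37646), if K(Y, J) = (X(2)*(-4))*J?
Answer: -2201105224950/4093 ≈ -5.3777e+8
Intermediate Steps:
X(s) = s**3
K(Y, J) = -32*J (K(Y, J) = (2**3*(-4))*J = (8*(-4))*J = -32*J)
F(A) = 8/(-3 + A**2)
(38151 - 23866)*(F(K(8, -2)) - 37646) = (38151 - 23866)*(8/(-3 + (-32*(-2))**2) - 37646) = 14285*(8/(-3 + 64**2) - 37646) = 14285*(8/(-3 + 4096) - 37646) = 14285*(8/4093 - 37646) = 14285*(-154085070/4093) = -2201105224950/4093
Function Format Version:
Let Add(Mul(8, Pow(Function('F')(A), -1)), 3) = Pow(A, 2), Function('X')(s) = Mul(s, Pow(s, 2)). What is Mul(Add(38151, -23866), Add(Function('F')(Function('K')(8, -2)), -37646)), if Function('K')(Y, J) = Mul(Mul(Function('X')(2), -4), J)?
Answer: Rational(-2201105224950, 4093) ≈ -5.3777e+8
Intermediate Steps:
Function('X')(s) = Pow(s, 3)
Function('K')(Y, J) = Mul(-32, J) (Function('K')(Y, J) = Mul(Mul(Pow(2, 3), -4), J) = Mul(Mul(8, -4), J) = Mul(-32, J))
Function('F')(A) = Mul(8, Pow(Add(-3, Pow(A, 2)), -1))
Mul(Add(38151, -23866), Add(Function('F')(Function('K')(8, -2)), -37646)) = Mul(Add(38151, -23866), Add(Mul(8, Pow(Add(-3, Pow(Mul(-32, -2), 2)), -1)), -37646)) = Mul(14285, Add(Mul(8, Pow(Add(-3, Pow(64, 2)), -1)), -37646)) = Mul(14285, Add(Mul(8, Pow(Add(-3, 4096), -1)), -37646)) = Mul(14285, Add(Mul(8, Pow(4093, -1)), -37646)) = Mul(14285, Add(Mul(8, Rational(1, 4093)), -37646)) = Mul(14285, Add(Rational(8, 4093), -37646)) = Mul(14285, Rational(-154085070, 4093)) = Rational(-2201105224950, 4093)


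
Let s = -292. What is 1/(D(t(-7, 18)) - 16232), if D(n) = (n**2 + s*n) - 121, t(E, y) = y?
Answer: -1/21285 ≈ -4.6981e-5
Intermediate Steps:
D(n) = -121 + n**2 - 292*n (D(n) = (n**2 - 292*n) - 121 = -121 + n**2 - 292*n)
1/(D(t(-7, 18)) - 16232) = 1/((-121 + 18**2 - 292*18) - 16232) = 1/((-121 + 324 - 5256) - 16232) = 1/(-5053 - 16232) = 1/(-21285) = -1/21285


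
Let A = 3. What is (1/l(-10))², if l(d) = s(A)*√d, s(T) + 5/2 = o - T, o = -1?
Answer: -2/845 ≈ -0.0023669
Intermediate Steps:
s(T) = -7/2 - T (s(T) = -5/2 + (-1 - T) = -7/2 - T)
l(d) = -13*√d/2 (l(d) = (-7/2 - 1*3)*√d = (-7/2 - 3)*√d = -13*√d/2)
(1/l(-10))² = (1/(-13*I*√10/2))² = (I*√10/65)² = -2/845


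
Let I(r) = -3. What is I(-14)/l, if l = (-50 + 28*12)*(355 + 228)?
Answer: -3/166738 ≈ -1.7992e-5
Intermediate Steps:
l = 166738 (l = (-50 + 336)*583 = 286*583 = 166738)
I(-14)/l = -3/166738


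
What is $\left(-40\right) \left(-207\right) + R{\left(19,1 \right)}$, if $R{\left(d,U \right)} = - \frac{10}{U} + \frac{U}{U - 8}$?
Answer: $\frac{57889}{7} \approx 8269.9$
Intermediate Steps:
$R{\left(d,U \right)} = - \frac{10}{U} + \frac{U}{-8 + U}$
$\left(-40\right) \left(-207\right) + R{\left(19,1 \right)} = \left(-40\right) \left(-207\right) + \frac{80 + 1^{2} - 10}{1 \left(-8 + 1\right)} = 8280 + 1 \frac{1}{-7} \left(80 + 1 - 10\right) = 8280 + 1 \left(- \frac{1}{7}\right) 71 = 8280 - \frac{71}{7} = \frac{57889}{7}$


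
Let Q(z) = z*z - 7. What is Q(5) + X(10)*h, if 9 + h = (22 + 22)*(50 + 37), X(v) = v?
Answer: 38208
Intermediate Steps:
h = 3819 (h = -9 + (22 + 22)*(50 + 37) = -9 + 44*87 = -9 + 3828 = 3819)
Q(z) = -7 + z**2 (Q(z) = z**2 - 7 = -7 + z**2)
Q(5) + X(10)*h = (-7 + 5**2) + 10*3819 = (-7 + 25) + 38190 = 18 + 38190 = 38208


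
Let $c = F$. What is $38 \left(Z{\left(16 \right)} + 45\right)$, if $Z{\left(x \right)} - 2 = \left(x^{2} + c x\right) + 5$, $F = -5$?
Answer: $8664$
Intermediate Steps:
$c = -5$
$Z{\left(x \right)} = 7 + x^{2} - 5 x$ ($Z{\left(x \right)} = 2 + \left(\left(x^{2} - 5 x\right) + 5\right) = 2 + \left(5 + x^{2} - 5 x\right) = 7 + x^{2} - 5 x$)
$38 \left(Z{\left(16 \right)} + 45\right) = 38 \left(\left(7 + 16^{2} - 80\right) + 45\right) = 38 \left(\left(7 + 256 - 80\right) + 45\right) = 38 \left(183 + 45\right) = 38 \cdot 228 = 8664$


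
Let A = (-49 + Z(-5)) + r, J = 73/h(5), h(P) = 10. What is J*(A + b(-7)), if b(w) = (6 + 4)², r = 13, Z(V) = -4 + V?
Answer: 803/2 ≈ 401.50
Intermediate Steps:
J = 73/10 ≈ 7.3000
A = -45 (A = (-49 + (-4 - 5)) + 13 = (-49 - 9) + 13 = -58 + 13 = -45)
b(w) = 100 (b(w) = 10² = 100)
J*(A + b(-7)) = 73*(-45 + 100)/10 = (73/10)*55 = 803/2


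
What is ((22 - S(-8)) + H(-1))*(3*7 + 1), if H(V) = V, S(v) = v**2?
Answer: -946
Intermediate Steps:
((22 - S(-8)) + H(-1))*(3*7 + 1) = ((22 - 1*(-8)**2) - 1)*(3*7 + 1) = ((22 - 1*64) - 1)*(21 + 1) = ((22 - 64) - 1)*22 = (-42 - 1)*22 = -43*22 = -946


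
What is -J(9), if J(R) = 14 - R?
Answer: -5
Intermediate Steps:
-J(9) = -(14 - 1*9) = -(14 - 9) = -1*5 = -5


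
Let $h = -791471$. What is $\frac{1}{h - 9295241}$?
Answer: $- \frac{1}{10086712} \approx -9.914 \cdot 10^{-8}$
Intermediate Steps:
$\frac{1}{h - 9295241} = \frac{1}{-791471 - 9295241} = \frac{1}{-10086712} = - \frac{1}{10086712}$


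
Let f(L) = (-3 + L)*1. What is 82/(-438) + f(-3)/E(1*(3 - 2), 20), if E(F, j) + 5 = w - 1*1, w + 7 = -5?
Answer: 32/219 ≈ 0.14612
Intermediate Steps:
w = -12 (w = -7 - 5 = -12)
E(F, j) = -18 (E(F, j) = -5 + (-12 - 1*1) = -5 + (-12 - 1) = -5 - 13 = -18)
f(L) = -3 + L
82/(-438) + f(-3)/E(1*(3 - 2), 20) = 82/(-438) + (-3 - 3)/(-18) = 82*(-1/438) - 6*(-1/18) = -41/219 + ⅓ = 32/219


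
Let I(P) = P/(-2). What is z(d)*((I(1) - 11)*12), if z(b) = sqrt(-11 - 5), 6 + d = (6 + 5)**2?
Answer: -552*I ≈ -552.0*I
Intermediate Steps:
d = 115 (d = -6 + (6 + 5)**2 = -6 + 11**2 = -6 + 121 = 115)
I(P) = -P/2 (I(P) = P*(-1/2) = -P/2)
z(b) = 4*I (z(b) = sqrt(-16) = 4*I)
z(d)*((I(1) - 11)*12) = (4*I)*((-1/2*1 - 11)*12) = (4*I)*((-1/2 - 11)*12) = (4*I)*(-23/2*12) = (4*I)*(-138) = -552*I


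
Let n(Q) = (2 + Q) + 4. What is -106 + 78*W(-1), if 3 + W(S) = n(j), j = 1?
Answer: 206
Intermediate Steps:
n(Q) = 6 + Q
W(S) = 4 (W(S) = -3 + (6 + 1) = -3 + 7 = 4)
-106 + 78*W(-1) = -106 + 78*4 = -106 + 312 = 206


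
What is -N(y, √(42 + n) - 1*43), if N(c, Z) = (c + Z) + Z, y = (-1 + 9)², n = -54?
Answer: 22 - 4*I*√3 ≈ 22.0 - 6.9282*I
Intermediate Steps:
y = 64 (y = 8² = 64)
N(c, Z) = c + 2*Z (N(c, Z) = (Z + c) + Z = c + 2*Z)
-N(y, √(42 + n) - 1*43) = -(64 + 2*(√(42 - 54) - 1*43)) = -(64 + 2*(√(-12) - 43)) = -(64 + 2*(2*I*√3 - 43)) = -(64 + 2*(-43 + 2*I*√3)) = -(64 + (-86 + 4*I*√3)) = -(-22 + 4*I*√3) = 22 - 4*I*√3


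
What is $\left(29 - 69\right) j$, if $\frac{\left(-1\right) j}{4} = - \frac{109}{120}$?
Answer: $- \frac{436}{3} \approx -145.33$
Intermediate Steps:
$j = \frac{109}{30}$ ($j = - 4 \left(- \frac{109}{120}\right) = - 4 \left(\left(-109\right) \frac{1}{120}\right) = \left(-4\right) \left(- \frac{109}{120}\right) = \frac{109}{30} \approx 3.6333$)
$\left(29 - 69\right) j = \left(29 - 69\right) \frac{109}{30} = \left(-40\right) \frac{109}{30} = - \frac{436}{3}$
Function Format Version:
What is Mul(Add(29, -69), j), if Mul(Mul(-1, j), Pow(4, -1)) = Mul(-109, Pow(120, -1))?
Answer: Rational(-436, 3) ≈ -145.33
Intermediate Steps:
j = Rational(109, 30) (j = Mul(-4, Mul(-109, Pow(120, -1))) = Mul(-4, Mul(-109, Rational(1, 120))) = Mul(-4, Rational(-109, 120)) = Rational(109, 30) ≈ 3.6333)
Mul(Add(29, -69), j) = Mul(Add(29, -69), Rational(109, 30)) = Mul(-40, Rational(109, 30)) = Rational(-436, 3)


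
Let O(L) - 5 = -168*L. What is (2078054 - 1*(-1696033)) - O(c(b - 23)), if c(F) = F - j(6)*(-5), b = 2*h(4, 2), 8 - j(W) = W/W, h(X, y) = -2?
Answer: 3775426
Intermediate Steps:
j(W) = 7 (j(W) = 8 - W/W = 8 - 1*1 = 8 - 1 = 7)
b = -4 (b = 2*(-2) = -4)
c(F) = 35 + F (c(F) = F - 7*(-5) = F - 1*(-35) = F + 35 = 35 + F)
O(L) = 5 - 168*L
(2078054 - 1*(-1696033)) - O(c(b - 23)) = (2078054 - 1*(-1696033)) - (5 - 168*(35 + (-4 - 23))) = (2078054 + 1696033) - (5 - 168*(35 - 27)) = 3774087 - (5 - 168*8) = 3774087 - (5 - 1344) = 3774087 - 1*(-1339) = 3774087 + 1339 = 3775426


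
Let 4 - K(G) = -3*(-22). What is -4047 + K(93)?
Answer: -4109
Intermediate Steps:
K(G) = -62 (K(G) = 4 - (-3)*(-22) = 4 - 1*66 = 4 - 66 = -62)
-4047 + K(93) = -4047 - 62 = -4109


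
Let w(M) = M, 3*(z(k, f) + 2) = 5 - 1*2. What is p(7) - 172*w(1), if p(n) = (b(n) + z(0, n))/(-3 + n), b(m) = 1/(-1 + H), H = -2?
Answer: -517/3 ≈ -172.33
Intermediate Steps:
b(m) = -1/3 (b(m) = 1/(-1 - 2) = 1/(-3) = -1/3)
z(k, f) = -1 (z(k, f) = -2 + (5 - 1*2)/3 = -2 + (5 - 2)/3 = -2 + (1/3)*3 = -2 + 1 = -1)
p(n) = -4/(3*(-3 + n)) (p(n) = (-1/3 - 1)/(-3 + n) = -4/(3*(-3 + n)))
p(7) - 172*w(1) = -4/(-9 + 3*7) - 172*1 = -4/(-9 + 21) - 172 = -4/12 - 172 = -4*1/12 - 172 = -1/3 - 172 = -517/3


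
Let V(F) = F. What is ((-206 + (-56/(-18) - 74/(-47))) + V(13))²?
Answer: 6345237649/178929 ≈ 35462.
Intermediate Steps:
((-206 + (-56/(-18) - 74/(-47))) + V(13))² = ((-206 + (-56/(-18) - 74/(-47))) + 13)² = ((-206 + (-56*(-1/18) - 74*(-1/47))) + 13)² = ((-206 + (28/9 + 74/47)) + 13)² = ((-206 + 1982/423) + 13)² = (-85156/423 + 13)² = (-79657/423)² = 6345237649/178929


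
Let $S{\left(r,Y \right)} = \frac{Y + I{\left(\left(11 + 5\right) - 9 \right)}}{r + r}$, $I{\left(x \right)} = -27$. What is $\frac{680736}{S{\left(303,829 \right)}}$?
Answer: $\frac{206263008}{401} \approx 5.1437 \cdot 10^{5}$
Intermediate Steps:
$S{\left(r,Y \right)} = \frac{-27 + Y}{2 r}$ ($S{\left(r,Y \right)} = \frac{Y - 27}{r + r} = \frac{-27 + Y}{2 r}$)
$\frac{680736}{S{\left(303,829 \right)}} = \frac{680736}{\frac{1}{2} \cdot \frac{1}{303} \left(-27 + 829\right)} = \frac{680736}{\frac{1}{2} \cdot \frac{1}{303} \cdot 802} = \frac{680736}{\frac{401}{303}} = 680736 \cdot \frac{303}{401} = \frac{206263008}{401}$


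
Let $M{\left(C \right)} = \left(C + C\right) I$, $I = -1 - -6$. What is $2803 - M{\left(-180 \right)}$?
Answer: $4603$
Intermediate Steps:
$I = 5$ ($I = -1 + 6 = 5$)
$M{\left(C \right)} = 10 C$ ($M{\left(C \right)} = \left(C + C\right) 5 = 2 C 5 = 10 C$)
$2803 - M{\left(-180 \right)} = 2803 - 10 \left(-180\right) = 2803 - -1800 = 2803 + 1800 = 4603$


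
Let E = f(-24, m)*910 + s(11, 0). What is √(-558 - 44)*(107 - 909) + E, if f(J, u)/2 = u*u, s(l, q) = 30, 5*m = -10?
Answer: 7310 - 802*I*√602 ≈ 7310.0 - 19678.0*I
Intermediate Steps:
m = -2 (m = (⅕)*(-10) = -2)
f(J, u) = 2*u² (f(J, u) = 2*(u*u) = 2*u²)
E = 7310 (E = (2*(-2)²)*910 + 30 = (2*4)*910 + 30 = 8*910 + 30 = 7280 + 30 = 7310)
√(-558 - 44)*(107 - 909) + E = √(-558 - 44)*(107 - 909) + 7310 = √(-602)*(-802) + 7310 = (I*√602)*(-802) + 7310 = -802*I*√602 + 7310 = 7310 - 802*I*√602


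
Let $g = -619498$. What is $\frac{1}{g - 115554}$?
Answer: $- \frac{1}{735052} \approx -1.3604 \cdot 10^{-6}$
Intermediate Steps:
$\frac{1}{g - 115554} = \frac{1}{-619498 - 115554} = \frac{1}{-735052} = - \frac{1}{735052}$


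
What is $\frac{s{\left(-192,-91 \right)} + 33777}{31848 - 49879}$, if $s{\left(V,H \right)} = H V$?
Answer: $- \frac{51249}{18031} \approx -2.8423$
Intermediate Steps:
$\frac{s{\left(-192,-91 \right)} + 33777}{31848 - 49879} = \frac{\left(-91\right) \left(-192\right) + 33777}{31848 - 49879} = \frac{17472 + 33777}{-18031} = 51249 \left(- \frac{1}{18031}\right) = - \frac{51249}{18031}$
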